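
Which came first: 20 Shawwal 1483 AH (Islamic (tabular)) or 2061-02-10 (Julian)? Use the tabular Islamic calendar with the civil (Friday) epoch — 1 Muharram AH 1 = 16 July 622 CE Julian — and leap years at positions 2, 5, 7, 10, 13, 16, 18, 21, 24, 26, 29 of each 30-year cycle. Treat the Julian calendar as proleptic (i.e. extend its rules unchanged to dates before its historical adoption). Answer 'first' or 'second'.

Converting both to JDN: 2473896 vs 2473879; the smaller is the second.

second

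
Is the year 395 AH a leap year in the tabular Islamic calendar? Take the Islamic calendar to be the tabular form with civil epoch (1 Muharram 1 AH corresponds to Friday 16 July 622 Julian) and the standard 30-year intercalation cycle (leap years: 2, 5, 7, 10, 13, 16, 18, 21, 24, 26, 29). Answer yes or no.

Year 395 AH is year 5 of its 30-year cycle; leap positions are 2, 5, 7, 10, 13, 16, 18, 21, 24, 26, 29, so it is a leap year (355 days).

yes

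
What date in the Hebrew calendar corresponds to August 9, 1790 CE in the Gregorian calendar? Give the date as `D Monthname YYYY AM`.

29 Av 5550 AM

Julian Day Number of the source date = 2375065.
Converting JDN 2375065 to the Hebrew calendar gives 29 Av 5550 AM.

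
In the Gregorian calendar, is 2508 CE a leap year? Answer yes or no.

2508 is divisible by 4 and not by 100, so it is a leap year.

yes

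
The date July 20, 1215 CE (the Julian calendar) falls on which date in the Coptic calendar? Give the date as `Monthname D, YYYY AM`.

Epip 26, 931 AM

Both dates share Julian Day Number 2165037; in the Coptic calendar that is 26 Epip 931 AM.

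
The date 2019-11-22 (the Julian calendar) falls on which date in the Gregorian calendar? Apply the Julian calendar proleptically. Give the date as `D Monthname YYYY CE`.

At this point the Julian calendar is 13 days behind the Gregorian.
22 November 2019 Julian + 13 days → 5 December 2019 Gregorian.

5 December 2019 CE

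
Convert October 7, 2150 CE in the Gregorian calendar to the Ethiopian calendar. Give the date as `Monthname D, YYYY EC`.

Both dates share Julian Day Number 2506611; in the Ethiopian calendar that is 26 Meskerem 2143 EC.

Meskerem 26, 2143 EC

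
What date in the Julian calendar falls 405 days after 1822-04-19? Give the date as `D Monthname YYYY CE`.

29 May 1823 CE

Counting 405 days forward from JDN 2386652 reaches JDN 2387057, which is 29 May 1823 CE.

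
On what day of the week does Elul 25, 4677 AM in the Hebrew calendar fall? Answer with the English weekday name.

In the proleptic Gregorian calendar this is 20 September 917 (JDN 2056250).
Since JDN mod 7 = 0 (0 = Monday), the day is Monday.

Monday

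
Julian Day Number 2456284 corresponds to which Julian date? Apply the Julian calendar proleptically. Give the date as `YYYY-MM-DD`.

JDN 2456284 is 22 December 2012 in the Gregorian calendar.
In the Julian calendar that day is 2012-12-09.

2012-12-09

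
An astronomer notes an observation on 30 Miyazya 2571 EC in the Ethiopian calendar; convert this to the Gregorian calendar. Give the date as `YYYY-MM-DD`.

Julian Day Number of the source date = 2663152.
Converting JDN 2663152 to the Gregorian calendar gives 12 May 2579 CE.

2579-05-12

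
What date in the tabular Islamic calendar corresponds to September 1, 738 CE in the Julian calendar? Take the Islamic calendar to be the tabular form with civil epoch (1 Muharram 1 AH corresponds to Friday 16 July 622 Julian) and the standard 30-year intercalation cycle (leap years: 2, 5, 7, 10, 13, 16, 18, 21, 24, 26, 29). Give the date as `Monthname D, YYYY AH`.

Julian Day Number of the source date = 1990856.
Converting JDN 1990856 to the tabular Islamic calendar gives 11 Ramadan 120 AH.

Ramadan 11, 120 AH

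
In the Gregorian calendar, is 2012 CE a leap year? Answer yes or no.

yes

2012 is divisible by 4 and not by 100, so it is a leap year.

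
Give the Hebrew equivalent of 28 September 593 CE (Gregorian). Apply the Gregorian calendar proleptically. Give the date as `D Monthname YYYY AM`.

Both dates share Julian Day Number 1937920; in the Hebrew calendar that is 24 Tishrei 4354 AM.

24 Tishrei 4354 AM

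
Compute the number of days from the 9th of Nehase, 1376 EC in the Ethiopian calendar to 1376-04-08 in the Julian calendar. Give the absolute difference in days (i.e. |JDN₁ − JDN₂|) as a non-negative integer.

JDN of the first date = 2226778.
JDN of the second date = 2223740.
|2223740 − 2226778| = 3038.

3038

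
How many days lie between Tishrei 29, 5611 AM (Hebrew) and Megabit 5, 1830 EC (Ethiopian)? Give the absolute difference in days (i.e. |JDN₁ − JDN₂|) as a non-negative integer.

4589

First date → JDN 2397036; second date → JDN 2392447.
The interval is |2397036 − 2392447| = 4589 days.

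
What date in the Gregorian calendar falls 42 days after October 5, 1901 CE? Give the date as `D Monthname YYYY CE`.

Counting 42 days forward from JDN 2415663 reaches JDN 2415705, which is 16 November 1901 CE.

16 November 1901 CE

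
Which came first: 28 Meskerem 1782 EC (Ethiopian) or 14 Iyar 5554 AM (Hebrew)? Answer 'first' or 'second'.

first

Converting both to JDN: 2374758 vs 2376439; the smaller is the first.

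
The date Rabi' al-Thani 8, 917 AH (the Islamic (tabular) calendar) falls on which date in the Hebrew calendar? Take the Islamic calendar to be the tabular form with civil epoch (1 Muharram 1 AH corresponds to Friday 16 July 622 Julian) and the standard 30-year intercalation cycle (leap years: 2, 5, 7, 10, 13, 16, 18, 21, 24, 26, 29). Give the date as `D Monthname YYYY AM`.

9 Tammuz 5271 AM

The source date corresponds to 15 July 1511 in the proleptic Gregorian calendar (JDN 2273136).
That day falls on 9 Tammuz 5271 AM in the Hebrew calendar.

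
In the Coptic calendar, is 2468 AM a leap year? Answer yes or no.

2468 mod 4 = 0; in the Coptic calendar a year is leap when year mod 4 = 3, so it is a common year.

no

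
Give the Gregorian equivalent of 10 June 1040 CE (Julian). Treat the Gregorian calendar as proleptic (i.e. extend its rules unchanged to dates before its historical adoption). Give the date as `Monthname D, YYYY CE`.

The Julian–Gregorian offset here is 6 days (Julian trailing).
10 June 1040 Julian + 6 days → 16 June 1040 Gregorian.

June 16, 1040 CE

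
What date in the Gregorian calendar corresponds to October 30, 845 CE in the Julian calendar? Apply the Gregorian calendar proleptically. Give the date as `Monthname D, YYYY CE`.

The Julian–Gregorian offset here is 4 days (Julian trailing).
30 October 845 Julian + 4 days → 3 November 845 Gregorian.

November 3, 845 CE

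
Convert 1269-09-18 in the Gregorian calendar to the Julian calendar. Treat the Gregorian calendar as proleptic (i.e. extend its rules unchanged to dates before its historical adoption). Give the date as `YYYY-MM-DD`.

The Julian–Gregorian offset here is 7 days (Julian trailing).
18 September 1269 Gregorian − 7 days → 11 September 1269 Julian.

1269-09-11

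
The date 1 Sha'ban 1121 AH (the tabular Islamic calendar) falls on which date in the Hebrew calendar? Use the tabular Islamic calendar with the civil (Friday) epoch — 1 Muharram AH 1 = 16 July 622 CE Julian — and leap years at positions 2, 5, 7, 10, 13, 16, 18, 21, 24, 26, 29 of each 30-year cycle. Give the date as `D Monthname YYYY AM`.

Julian Day Number of the source date = 2345538.
Converting JDN 2345538 to the Hebrew calendar gives 2 Cheshvan 5470 AM.

2 Cheshvan 5470 AM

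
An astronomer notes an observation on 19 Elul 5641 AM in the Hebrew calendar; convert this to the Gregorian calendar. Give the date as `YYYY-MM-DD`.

1881-09-13

Both dates share Julian Day Number 2408337; in the Gregorian calendar that is 13 September 1881 CE.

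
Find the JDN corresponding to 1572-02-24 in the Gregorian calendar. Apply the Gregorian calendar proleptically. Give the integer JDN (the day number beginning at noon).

JDN 2299161 is 15 October 1582 CE (Gregorian); the target day is −3886 days from there, so JDN = 2295275.

2295275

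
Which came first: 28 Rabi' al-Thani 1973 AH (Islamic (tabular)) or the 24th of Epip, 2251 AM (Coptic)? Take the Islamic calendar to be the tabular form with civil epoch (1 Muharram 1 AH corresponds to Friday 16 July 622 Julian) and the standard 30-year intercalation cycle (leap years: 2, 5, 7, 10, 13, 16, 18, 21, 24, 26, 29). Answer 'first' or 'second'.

second

The two dates have Julian Day Numbers 2647367 and 2647165 respectively.
Since 2647165 < 2647367, the second date comes first.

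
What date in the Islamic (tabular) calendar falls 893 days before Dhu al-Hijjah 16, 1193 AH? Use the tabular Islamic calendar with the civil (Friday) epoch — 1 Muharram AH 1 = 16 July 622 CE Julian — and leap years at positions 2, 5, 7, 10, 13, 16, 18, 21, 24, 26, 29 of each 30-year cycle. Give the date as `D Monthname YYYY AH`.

9 Jumada al-Thani 1191 AH

Counting 893 days back from JDN 2371185 reaches JDN 2370292, which is 9 Jumada al-Thani 1191 AH.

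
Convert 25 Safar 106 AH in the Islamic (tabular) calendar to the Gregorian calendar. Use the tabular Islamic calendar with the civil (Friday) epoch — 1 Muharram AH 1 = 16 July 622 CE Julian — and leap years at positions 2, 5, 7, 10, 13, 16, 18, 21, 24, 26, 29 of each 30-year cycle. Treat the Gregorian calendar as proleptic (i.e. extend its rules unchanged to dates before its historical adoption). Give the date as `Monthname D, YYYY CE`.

Both dates share Julian Day Number 1985702; in the Gregorian calendar that is 26 July 724 CE.

July 26, 724 CE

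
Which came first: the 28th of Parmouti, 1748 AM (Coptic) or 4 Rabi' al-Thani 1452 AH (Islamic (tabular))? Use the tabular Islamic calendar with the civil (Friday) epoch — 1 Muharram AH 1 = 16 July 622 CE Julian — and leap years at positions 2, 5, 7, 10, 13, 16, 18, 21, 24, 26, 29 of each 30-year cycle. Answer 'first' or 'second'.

Converting both to JDN: 2463359 vs 2462718; the smaller is the second.

second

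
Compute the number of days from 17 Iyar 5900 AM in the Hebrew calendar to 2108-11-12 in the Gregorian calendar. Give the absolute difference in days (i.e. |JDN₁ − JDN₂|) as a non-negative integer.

11496

JDN of the first date = 2502803.
JDN of the second date = 2491307.
|2491307 − 2502803| = 11496.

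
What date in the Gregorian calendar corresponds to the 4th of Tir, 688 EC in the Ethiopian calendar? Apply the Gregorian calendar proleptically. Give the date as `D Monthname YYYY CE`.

3 January 696 CE

Both dates share Julian Day Number 1975271; in the Gregorian calendar that is 3 January 696 CE.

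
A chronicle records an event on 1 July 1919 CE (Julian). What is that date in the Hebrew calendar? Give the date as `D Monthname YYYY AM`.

16 Tammuz 5679 AM

Both dates share Julian Day Number 2422154; in the Hebrew calendar that is 16 Tammuz 5679 AM.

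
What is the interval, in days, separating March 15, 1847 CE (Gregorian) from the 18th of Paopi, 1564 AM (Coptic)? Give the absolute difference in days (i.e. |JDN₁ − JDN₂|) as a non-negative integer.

227

First date → JDN 2395736; second date → JDN 2395963.
The interval is |2395736 − 2395963| = 227 days.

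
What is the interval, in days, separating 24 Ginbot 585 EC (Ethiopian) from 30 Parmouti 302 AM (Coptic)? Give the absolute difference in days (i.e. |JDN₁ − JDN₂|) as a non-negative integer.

JDN of the first date = 1937790.
JDN of the second date = 1935209.
|1935209 − 1937790| = 2581.

2581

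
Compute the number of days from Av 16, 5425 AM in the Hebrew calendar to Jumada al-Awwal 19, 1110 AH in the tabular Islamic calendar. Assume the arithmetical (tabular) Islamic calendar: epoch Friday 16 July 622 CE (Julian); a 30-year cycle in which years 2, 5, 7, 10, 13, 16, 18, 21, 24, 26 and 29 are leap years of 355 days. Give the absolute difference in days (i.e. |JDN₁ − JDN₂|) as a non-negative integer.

12171

JDN of the first date = 2329398.
JDN of the second date = 2341569.
|2341569 − 2329398| = 12171.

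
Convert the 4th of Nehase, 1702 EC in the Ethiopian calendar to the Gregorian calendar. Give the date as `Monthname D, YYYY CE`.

August 8, 1710 CE

Julian Day Number of the source date = 2345844.
Converting JDN 2345844 to the Gregorian calendar gives 8 August 1710 CE.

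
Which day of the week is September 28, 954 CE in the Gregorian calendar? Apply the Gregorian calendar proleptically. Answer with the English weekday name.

Since JDN mod 7 = 5 (0 = Monday), the day is Saturday.

Saturday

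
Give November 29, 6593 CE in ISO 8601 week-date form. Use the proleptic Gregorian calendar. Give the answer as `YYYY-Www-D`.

The weekday is Friday (ISO weekday 5).
That Friday belongs to ISO week 48 of ISO year 6593.

6593-W48-5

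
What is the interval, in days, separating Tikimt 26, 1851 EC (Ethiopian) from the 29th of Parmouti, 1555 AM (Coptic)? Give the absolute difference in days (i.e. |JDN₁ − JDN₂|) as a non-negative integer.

First date → JDN 2399988; second date → JDN 2392866.
The interval is |2399988 − 2392866| = 7122 days.

7122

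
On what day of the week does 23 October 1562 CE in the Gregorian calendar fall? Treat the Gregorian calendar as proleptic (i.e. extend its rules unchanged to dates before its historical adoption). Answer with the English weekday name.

Since JDN mod 7 = 1 (0 = Monday), the day is Tuesday.

Tuesday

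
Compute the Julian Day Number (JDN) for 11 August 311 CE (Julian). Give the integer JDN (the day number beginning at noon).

1834873

In the proleptic Gregorian calendar the same day is 12 August 311.
JDN 2400001 is 17 November 1858 CE (Gregorian), MJD 0; the target day is −565128 days from there, so JDN = 1834873.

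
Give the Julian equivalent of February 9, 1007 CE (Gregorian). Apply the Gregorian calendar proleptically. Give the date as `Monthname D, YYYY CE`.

February 3, 1007 CE

For dates in this range the Gregorian date is 6 days ahead of the Julian.
9 February 1007 Gregorian − 6 days → 3 February 1007 Julian.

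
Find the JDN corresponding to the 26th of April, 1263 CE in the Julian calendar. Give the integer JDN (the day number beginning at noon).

In the proleptic Gregorian calendar the same day is 3 May 1263.
JDN 2400001 is 17 November 1858 CE (Gregorian), MJD 0; the target day is −217517 days from there, so JDN = 2182484.

2182484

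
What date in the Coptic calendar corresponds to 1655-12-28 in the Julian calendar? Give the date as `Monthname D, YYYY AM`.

Tobi 1, 1372 AM

The source date corresponds to 7 January 1656 in the Gregorian calendar (JDN 2325908).
That day falls on 1 Tobi 1372 AM in the Coptic calendar.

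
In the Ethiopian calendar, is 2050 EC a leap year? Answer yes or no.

2050 mod 4 = 2; in the Ethiopian calendar a year is leap when year mod 4 = 3, so it is a common year.

no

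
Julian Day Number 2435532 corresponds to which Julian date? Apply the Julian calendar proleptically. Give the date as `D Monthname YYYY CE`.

The Gregorian equivalent of JDN 2435532 is 28 February 1956.
In the Julian calendar that day is 15 February 1956 CE.

15 February 1956 CE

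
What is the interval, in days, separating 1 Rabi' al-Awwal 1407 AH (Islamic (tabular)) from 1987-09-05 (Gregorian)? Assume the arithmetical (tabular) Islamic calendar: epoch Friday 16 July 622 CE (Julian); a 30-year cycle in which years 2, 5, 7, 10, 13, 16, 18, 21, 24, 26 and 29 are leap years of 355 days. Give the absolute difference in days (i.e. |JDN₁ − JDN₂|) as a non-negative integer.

First date → JDN 2446739; second date → JDN 2447044.
The interval is |2446739 − 2447044| = 305 days.

305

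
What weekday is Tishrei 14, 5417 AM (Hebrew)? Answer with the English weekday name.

Monday

This is JDN 2326177 (2 October 1656 Gregorian).
2326177 ≡ 0 (mod 7); counting from Monday = 0 gives Monday.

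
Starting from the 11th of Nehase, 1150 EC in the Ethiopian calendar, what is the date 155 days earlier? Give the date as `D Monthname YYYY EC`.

6 Megabit 1150 EC

JDN of the 11th of Nehase, 1150 EC = 2144233.
2144233 − 155 = 2144078.
JDN 2144078 in the Ethiopian calendar is 6 Megabit 1150 EC.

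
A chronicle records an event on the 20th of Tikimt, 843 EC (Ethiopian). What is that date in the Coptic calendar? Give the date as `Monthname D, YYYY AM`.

Both dates share Julian Day Number 2031810; in the Coptic calendar that is 20 Paopi 567 AM.

Paopi 20, 567 AM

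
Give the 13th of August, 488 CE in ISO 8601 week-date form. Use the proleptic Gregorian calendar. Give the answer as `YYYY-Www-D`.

The weekday is Friday (ISO weekday 5).
That Friday belongs to ISO week 33 of ISO year 488.

0488-W33-5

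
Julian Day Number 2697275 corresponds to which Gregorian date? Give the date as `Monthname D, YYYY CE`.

Counting from JDN 2299161 = 15 Oct 1582 gives an offset of 398114 days.

October 14, 2672 CE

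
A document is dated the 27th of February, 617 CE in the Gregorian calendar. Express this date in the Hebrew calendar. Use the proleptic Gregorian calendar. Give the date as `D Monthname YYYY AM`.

Both dates share Julian Day Number 1946472; in the Hebrew calendar that is 13 Adar 4377 AM.

13 Adar 4377 AM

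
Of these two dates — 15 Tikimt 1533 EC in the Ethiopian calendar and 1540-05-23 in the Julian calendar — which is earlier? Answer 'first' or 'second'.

The two dates have Julian Day Numbers 2283828 and 2283686 respectively.
Since 2283686 < 2283828, the second date comes first.

second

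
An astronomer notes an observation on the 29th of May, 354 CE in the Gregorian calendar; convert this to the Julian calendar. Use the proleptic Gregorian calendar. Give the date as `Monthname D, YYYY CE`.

The Julian–Gregorian offset here is 1 day (Julian trailing).
29 May 354 Gregorian − 1 day → 28 May 354 Julian.

May 28, 354 CE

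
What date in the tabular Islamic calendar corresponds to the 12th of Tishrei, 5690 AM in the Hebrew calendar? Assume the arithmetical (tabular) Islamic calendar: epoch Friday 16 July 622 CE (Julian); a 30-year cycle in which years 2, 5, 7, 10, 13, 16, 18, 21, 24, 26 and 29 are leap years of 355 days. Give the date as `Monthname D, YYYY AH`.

Both dates share Julian Day Number 2425901; in the tabular Islamic calendar that is 12 Jumada al-Awwal 1348 AH.

Jumada al-Awwal 12, 1348 AH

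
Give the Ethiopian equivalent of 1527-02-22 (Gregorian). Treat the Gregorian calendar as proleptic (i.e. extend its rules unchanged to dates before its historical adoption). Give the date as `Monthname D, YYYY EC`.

Julian Day Number of the source date = 2278837.
Converting JDN 2278837 to the Ethiopian calendar gives 18 Yekatit 1519 EC.

Yekatit 18, 1519 EC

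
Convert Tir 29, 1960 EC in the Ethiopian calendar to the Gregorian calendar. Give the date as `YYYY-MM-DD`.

1968-02-07

Julian Day Number of the source date = 2439894.
Converting JDN 2439894 to the Gregorian calendar gives 7 February 1968 CE.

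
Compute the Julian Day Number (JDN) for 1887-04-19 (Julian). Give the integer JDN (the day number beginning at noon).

2410393

In the Gregorian calendar the same day is 1 May 1887.
JDN 2451545 is 1 January 2000 CE (Gregorian); the target day is −41152 days from there, so JDN = 2410393.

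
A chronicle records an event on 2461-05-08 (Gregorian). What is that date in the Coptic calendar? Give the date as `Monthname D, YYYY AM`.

Both dates share Julian Day Number 2620050; in the Coptic calendar that is 27 Parmouti 2177 AM.

Parmouti 27, 2177 AM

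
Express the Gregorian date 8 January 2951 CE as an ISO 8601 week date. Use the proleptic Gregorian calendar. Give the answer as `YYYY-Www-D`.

The weekday is Friday (ISO weekday 5).
That Friday belongs to ISO week 1 of ISO year 2951.

2951-W01-5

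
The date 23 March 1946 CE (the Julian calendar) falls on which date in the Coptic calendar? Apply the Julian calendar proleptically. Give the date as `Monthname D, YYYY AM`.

Julian Day Number of the source date = 2431916.
Converting JDN 2431916 to the Coptic calendar gives 27 Paremhat 1662 AM.

Paremhat 27, 1662 AM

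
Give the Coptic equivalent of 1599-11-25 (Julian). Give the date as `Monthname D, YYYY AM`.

The source date corresponds to 5 December 1599 in the Gregorian calendar (JDN 2305421).
That day falls on 28 Hathor 1316 AM in the Coptic calendar.

Hathor 28, 1316 AM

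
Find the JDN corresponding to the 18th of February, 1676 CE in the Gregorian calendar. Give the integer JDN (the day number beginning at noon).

2333255

JDN 2400001 is 17 November 1858 CE (Gregorian), MJD 0; the target day is −66746 days from there, so JDN = 2333255.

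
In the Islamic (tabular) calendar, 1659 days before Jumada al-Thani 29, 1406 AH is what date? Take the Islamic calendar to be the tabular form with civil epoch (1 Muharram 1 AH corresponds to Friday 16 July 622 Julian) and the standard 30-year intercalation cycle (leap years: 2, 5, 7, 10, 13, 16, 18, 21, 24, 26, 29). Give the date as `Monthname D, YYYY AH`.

Shawwal 24, 1401 AH

Counting 1659 days back from JDN 2446501 reaches JDN 2444842, which is Shawwal 24, 1401 AH.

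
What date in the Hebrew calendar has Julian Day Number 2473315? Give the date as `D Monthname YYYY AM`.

JDN 2473315 is 9 August 2059 in the Gregorian calendar.
In the Hebrew calendar that day is 30 Av 5819 AM.

30 Av 5819 AM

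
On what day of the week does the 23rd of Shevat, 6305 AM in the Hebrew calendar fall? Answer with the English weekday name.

Sunday

This is JDN 2650640 (7 February 2545 Gregorian).
2650640 ≡ 6 (mod 7); counting from Monday = 0 gives Sunday.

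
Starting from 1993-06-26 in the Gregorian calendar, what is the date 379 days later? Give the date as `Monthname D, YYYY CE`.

The starting date is JDN 2449165; 2449165 + 379 = 2449544.
JDN 2449544 corresponds to July 10, 1994 CE.

July 10, 1994 CE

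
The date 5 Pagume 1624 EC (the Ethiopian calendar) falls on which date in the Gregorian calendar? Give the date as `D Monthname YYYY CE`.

Both dates share Julian Day Number 2317386; in the Gregorian calendar that is 7 September 1632 CE.

7 September 1632 CE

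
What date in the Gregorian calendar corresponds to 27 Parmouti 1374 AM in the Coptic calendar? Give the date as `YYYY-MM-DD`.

1658-05-02

Julian Day Number of the source date = 2326754.
Converting JDN 2326754 to the Gregorian calendar gives 2 May 1658 CE.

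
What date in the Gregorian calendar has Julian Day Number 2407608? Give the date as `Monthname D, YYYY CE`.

JDN 2451545 is 1 Jan 2000; 2407608 is −43937 days from there.

September 15, 1879 CE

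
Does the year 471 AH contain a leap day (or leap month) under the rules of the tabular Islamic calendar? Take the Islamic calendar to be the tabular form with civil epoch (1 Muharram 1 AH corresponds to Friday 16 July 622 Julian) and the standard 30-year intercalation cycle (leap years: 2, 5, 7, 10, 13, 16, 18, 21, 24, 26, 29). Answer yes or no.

Year 471 AH is year 21 of its 30-year cycle; leap positions are 2, 5, 7, 10, 13, 16, 18, 21, 24, 26, 29, so it is a leap year (355 days).

yes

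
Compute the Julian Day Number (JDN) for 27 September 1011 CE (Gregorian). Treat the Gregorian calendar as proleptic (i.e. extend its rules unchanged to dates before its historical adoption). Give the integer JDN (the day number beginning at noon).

2090589

JDN 2400001 is 17 November 1858 CE (Gregorian), MJD 0; the target day is −309412 days from there, so JDN = 2090589.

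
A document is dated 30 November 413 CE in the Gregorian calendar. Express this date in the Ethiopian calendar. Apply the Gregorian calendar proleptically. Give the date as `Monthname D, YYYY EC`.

Tahsas 3, 406 EC

Both dates share Julian Day Number 1872239; in the Ethiopian calendar that is 3 Tahsas 406 EC.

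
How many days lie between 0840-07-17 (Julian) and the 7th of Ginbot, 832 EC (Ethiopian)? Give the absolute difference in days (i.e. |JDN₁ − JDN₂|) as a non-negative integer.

JDN of the first date = 2028066.
JDN of the second date = 2027990.
|2027990 − 2028066| = 76.

76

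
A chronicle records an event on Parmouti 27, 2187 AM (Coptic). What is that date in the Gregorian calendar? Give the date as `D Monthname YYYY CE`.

8 May 2471 CE

Both dates share Julian Day Number 2623702; in the Gregorian calendar that is 8 May 2471 CE.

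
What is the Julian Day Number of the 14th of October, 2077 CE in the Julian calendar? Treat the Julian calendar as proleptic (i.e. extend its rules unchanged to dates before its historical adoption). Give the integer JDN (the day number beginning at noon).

Equivalently 27 October 2077 (Gregorian).
JDN 2400001 is 17 November 1858 CE (Gregorian), MJD 0; the target day is +79968 days from there, so JDN = 2479969.

2479969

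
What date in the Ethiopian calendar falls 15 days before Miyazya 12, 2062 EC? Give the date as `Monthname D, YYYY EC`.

Megabit 27, 2062 EC

JDN of Miyazya 12, 2062 EC = 2477222.
2477222 − 15 = 2477207.
JDN 2477207 in the Ethiopian calendar is Megabit 27, 2062 EC.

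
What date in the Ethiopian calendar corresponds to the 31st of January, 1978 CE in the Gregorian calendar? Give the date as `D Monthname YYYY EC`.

Both dates share Julian Day Number 2443540; in the Ethiopian calendar that is 23 Tir 1970 EC.

23 Tir 1970 EC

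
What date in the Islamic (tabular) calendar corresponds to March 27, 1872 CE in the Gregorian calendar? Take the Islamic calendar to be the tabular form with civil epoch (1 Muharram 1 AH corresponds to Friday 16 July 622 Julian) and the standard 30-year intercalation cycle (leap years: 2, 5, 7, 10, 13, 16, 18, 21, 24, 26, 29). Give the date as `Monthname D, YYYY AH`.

Both dates share Julian Day Number 2404880; in the tabular Islamic calendar that is 17 Muharram 1289 AH.

Muharram 17, 1289 AH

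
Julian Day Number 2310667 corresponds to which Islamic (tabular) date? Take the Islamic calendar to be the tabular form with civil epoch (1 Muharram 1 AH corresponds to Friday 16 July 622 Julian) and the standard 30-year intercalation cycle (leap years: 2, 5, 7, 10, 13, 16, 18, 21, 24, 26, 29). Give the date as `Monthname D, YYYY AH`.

Rabi' al-Awwal 6, 1023 AH

JDN 2310667 is 16 April 1614 in the Gregorian calendar.
In the tabular Islamic calendar that day is Rabi' al-Awwal 6, 1023 AH.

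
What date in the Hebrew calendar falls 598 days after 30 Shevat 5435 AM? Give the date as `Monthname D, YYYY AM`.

Cheshvan 9, 5437 AM

The starting date is JDN 2332898; 2332898 + 598 = 2333496.
JDN 2333496 corresponds to Cheshvan 9, 5437 AM.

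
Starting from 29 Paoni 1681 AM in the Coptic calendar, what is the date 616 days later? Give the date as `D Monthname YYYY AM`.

JDN of 29 Paoni 1681 AM = 2438948.
2438948 + 616 = 2439564.
JDN 2439564 in the Coptic calendar is 5 Paremhat 1683 AM.

5 Paremhat 1683 AM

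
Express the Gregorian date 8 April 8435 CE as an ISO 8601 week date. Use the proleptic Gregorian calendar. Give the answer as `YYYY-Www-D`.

The weekday is Sunday (ISO weekday 7).
That Sunday belongs to ISO week 14 of ISO year 8435.

8435-W14-7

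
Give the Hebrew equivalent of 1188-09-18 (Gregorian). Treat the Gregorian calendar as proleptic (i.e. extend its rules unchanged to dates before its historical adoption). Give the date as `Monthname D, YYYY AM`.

Elul 17, 4948 AM

Both dates share Julian Day Number 2155229; in the Hebrew calendar that is 17 Elul 4948 AM.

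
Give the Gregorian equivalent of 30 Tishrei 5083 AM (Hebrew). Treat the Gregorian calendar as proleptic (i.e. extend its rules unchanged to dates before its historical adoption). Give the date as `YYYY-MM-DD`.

1322-10-20

Both dates share Julian Day Number 2204203; in the Gregorian calendar that is 20 October 1322 CE.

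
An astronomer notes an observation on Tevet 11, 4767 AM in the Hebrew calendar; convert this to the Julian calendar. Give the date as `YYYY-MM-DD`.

Both dates share Julian Day Number 2088837; in the Julian calendar that is 4 December 1006 CE.

1006-12-04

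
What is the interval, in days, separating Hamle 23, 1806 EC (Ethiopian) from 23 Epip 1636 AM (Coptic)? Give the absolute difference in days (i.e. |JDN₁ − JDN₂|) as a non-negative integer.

First date → JDN 2383819; second date → JDN 2422536.
The interval is |2383819 − 2422536| = 38717 days.

38717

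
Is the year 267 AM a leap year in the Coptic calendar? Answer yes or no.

yes

267 mod 4 = 3; in the Coptic calendar a year is leap when year mod 4 = 3, so it is a leap year.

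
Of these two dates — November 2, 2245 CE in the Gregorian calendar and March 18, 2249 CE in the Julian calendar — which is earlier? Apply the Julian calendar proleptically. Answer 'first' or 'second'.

The two dates have Julian Day Numbers 2541335 and 2542582 respectively.
Since 2541335 < 2542582, the first date comes first.

first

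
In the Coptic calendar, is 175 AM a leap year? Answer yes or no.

175 mod 4 = 3; in the Coptic calendar a year is leap when year mod 4 = 3, so it is a leap year.

yes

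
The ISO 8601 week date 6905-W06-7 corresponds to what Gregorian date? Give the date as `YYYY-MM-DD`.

ISO week 1 of 6905 is the week containing the first Thursday of 6905.
Week 6, day 7 (Sunday) lands on 6905-02-08.

6905-02-08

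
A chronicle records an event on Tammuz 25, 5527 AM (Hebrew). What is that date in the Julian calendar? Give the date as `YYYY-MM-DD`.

1767-07-11

Julian Day Number of the source date = 2366646.
Converting JDN 2366646 to the Julian calendar gives 11 July 1767 CE.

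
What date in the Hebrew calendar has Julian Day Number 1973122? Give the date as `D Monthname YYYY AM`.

26 Shevat 4450 AM

The proleptic Gregorian equivalent of JDN 1973122 is 14 February 690.
In the Hebrew calendar that day is 26 Shevat 4450 AM.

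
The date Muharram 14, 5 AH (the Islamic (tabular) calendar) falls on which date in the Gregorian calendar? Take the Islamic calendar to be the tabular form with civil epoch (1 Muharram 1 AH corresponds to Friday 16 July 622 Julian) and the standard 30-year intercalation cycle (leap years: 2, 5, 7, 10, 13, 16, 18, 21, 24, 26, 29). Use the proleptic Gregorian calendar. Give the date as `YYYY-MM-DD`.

0626-06-18

Julian Day Number of the source date = 1949870.
Converting JDN 1949870 to the Gregorian calendar gives 18 June 626 CE.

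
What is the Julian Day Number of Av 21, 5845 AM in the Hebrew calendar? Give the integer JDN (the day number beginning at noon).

2482815

In the Gregorian calendar the same day is 12 August 2085.
JDN 2400001 is 17 November 1858 CE (Gregorian), MJD 0; the target day is +82814 days from there, so JDN = 2482815.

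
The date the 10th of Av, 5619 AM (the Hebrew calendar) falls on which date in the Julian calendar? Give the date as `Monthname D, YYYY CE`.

Both dates share Julian Day Number 2400267; in the Julian calendar that is 29 July 1859 CE.

July 29, 1859 CE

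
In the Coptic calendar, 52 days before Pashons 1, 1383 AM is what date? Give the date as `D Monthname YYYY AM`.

9 Paremhat 1383 AM

JDN of Pashons 1, 1383 AM = 2330045.
2330045 − 52 = 2329993.
JDN 2329993 in the Coptic calendar is 9 Paremhat 1383 AM.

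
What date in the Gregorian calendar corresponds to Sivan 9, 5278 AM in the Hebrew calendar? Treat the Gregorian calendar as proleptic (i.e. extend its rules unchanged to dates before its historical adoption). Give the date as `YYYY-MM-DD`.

Both dates share Julian Day Number 2275646; in the Gregorian calendar that is 29 May 1518 CE.

1518-05-29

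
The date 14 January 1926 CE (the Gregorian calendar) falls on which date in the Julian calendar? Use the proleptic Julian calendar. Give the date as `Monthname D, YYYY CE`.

January 1, 1926 CE

The Julian–Gregorian offset here is 13 days (Julian trailing).
14 January 1926 Gregorian − 13 days → 1 January 1926 Julian.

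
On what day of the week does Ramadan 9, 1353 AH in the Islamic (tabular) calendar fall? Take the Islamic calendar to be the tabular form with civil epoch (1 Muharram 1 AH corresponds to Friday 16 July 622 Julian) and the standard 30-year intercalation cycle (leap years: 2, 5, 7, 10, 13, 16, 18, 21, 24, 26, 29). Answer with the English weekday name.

Sunday

This is JDN 2427788 (16 December 1934 Gregorian).
Since JDN mod 7 = 6 (0 = Monday), the day is Sunday.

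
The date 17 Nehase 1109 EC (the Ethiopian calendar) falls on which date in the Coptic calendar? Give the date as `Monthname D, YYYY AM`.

The source date corresponds to 17 August 1117 in the proleptic Gregorian calendar (JDN 2129264).
That day falls on 17 Mesori 833 AM in the Coptic calendar.

Mesori 17, 833 AM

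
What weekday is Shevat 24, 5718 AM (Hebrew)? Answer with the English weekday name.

Friday

In the Gregorian calendar this is 14 February 1958 (JDN 2436249).
JDN 2436249 mod 7 = 4, and JDN 0 was a Monday, so this is a Friday.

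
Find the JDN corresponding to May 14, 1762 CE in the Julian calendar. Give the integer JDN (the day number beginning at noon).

2364762

Equivalently 25 May 1762 (Gregorian).
JDN 2451545 is 1 January 2000 CE (Gregorian); the target day is −86783 days from there, so JDN = 2364762.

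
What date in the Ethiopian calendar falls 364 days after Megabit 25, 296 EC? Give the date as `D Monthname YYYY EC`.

JDN of Megabit 25, 296 EC = 1832174.
1832174 + 364 = 1832538.
JDN 1832538 in the Ethiopian calendar is 24 Megabit 297 EC.

24 Megabit 297 EC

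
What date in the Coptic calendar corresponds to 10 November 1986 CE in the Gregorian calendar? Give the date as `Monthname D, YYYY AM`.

Both dates share Julian Day Number 2446745; in the Coptic calendar that is 1 Hathor 1703 AM.

Hathor 1, 1703 AM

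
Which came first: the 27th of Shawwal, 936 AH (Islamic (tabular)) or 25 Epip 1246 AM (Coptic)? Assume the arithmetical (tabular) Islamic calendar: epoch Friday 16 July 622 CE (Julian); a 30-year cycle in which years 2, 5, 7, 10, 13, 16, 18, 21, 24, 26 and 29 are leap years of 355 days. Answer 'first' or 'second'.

The two dates have Julian Day Numbers 2280065 and 2280090 respectively.
Since 2280065 < 2280090, the first date comes first.

first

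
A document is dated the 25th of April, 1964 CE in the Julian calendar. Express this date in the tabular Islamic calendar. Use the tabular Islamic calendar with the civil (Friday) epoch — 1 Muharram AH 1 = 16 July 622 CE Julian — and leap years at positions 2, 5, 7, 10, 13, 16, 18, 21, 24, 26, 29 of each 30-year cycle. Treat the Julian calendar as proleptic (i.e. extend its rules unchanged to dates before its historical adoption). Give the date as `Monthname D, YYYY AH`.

Both dates share Julian Day Number 2438524; in the tabular Islamic calendar that is 25 Dhu al-Hijjah 1383 AH.

Dhu al-Hijjah 25, 1383 AH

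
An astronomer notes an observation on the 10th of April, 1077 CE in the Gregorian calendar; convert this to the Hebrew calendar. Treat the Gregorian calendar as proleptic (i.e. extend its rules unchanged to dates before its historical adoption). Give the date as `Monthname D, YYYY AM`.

Julian Day Number of the source date = 2114526.
Converting JDN 2114526 to the Hebrew calendar gives 8 Nisan 4837 AM.

Nisan 8, 4837 AM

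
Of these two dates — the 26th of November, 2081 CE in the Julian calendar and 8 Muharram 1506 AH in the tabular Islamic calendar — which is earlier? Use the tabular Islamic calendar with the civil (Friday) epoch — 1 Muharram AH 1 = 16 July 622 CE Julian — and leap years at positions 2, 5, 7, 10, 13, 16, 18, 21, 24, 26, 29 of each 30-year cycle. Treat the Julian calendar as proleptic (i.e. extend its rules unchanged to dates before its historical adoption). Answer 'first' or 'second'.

first

The two dates have Julian Day Numbers 2481473 and 2481769 respectively.
Since 2481473 < 2481769, the first date comes first.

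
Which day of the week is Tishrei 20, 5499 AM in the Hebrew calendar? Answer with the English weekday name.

This is JDN 2356128 (4 October 1738 Gregorian).
Since JDN mod 7 = 5 (0 = Monday), the day is Saturday.

Saturday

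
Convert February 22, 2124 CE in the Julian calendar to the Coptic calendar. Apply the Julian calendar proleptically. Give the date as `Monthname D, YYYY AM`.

Meshir 27, 1840 AM

Both dates share Julian Day Number 2496901; in the Coptic calendar that is 27 Meshir 1840 AM.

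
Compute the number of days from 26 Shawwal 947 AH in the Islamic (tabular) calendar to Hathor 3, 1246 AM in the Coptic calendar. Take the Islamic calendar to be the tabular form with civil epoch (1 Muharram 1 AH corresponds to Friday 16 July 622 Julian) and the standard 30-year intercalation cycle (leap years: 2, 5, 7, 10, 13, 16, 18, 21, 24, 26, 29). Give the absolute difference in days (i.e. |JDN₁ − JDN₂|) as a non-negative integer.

4134

First date → JDN 2283962; second date → JDN 2279828.
The interval is |2283962 − 2279828| = 4134 days.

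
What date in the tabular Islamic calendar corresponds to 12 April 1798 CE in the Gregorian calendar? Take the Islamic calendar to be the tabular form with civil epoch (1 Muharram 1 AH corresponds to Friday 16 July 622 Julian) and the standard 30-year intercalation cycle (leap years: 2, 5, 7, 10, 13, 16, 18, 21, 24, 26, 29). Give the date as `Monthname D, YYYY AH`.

Julian Day Number of the source date = 2377868.
Converting JDN 2377868 to the tabular Islamic calendar gives 25 Shawwal 1212 AH.

Shawwal 25, 1212 AH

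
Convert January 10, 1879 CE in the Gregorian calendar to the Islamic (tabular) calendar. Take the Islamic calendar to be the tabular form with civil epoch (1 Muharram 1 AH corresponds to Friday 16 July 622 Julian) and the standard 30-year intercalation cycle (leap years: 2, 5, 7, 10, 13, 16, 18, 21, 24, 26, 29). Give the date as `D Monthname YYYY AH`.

16 Muharram 1296 AH

Both dates share Julian Day Number 2407360; in the tabular Islamic calendar that is 16 Muharram 1296 AH.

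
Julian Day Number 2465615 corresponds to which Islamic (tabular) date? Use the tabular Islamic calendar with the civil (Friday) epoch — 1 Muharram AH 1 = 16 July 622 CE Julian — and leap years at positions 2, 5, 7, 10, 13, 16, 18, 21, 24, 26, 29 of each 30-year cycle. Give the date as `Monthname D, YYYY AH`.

JDN 2465615 is 10 July 2038 in the Gregorian calendar.
In the tabular Islamic calendar that day is Jumada al-Thani 7, 1460 AH.

Jumada al-Thani 7, 1460 AH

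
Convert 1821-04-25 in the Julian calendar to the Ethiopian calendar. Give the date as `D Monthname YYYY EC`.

30 Miyazya 1813 EC

Both dates share Julian Day Number 2386293; in the Ethiopian calendar that is 30 Miyazya 1813 EC.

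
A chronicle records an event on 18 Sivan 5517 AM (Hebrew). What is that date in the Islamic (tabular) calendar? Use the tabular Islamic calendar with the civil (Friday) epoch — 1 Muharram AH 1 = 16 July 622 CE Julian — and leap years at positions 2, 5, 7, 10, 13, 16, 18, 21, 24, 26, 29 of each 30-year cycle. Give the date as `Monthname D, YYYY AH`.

Julian Day Number of the source date = 2362948.
Converting JDN 2362948 to the tabular Islamic calendar gives 18 Ramadan 1170 AH.

Ramadan 18, 1170 AH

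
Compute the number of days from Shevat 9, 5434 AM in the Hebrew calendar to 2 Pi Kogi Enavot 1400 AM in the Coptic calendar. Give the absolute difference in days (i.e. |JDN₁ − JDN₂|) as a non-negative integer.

JDN of the first date = 2332492.
JDN of the second date = 2336376.
|2336376 − 2332492| = 3884.

3884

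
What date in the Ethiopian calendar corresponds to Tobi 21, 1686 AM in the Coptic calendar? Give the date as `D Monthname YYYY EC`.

Julian Day Number of the source date = 2440616.
Converting JDN 2440616 to the Ethiopian calendar gives 21 Tir 1962 EC.

21 Tir 1962 EC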